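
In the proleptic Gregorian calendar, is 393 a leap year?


Gregorian leap year rule: divisible by 4, but not by 100, unless also by 400.
393 is not divisible by 4 -> not a leap year

No


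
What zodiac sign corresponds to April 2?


Date: April 2
Conventional tropical zodiac dates: Aries from March 21 onward; Taurus starts April 20
April 2 falls within the Aries range

Aries


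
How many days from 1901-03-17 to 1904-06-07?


From 1901-03-17 to 1904-06-07
1901-03-17: days before March = 31 + 28 = 59 (1901 is not a leap year); day of year = 59 + 17 = 76
1904-06-07: days before June = 31 + 29 + 31 + 30 + 31 = 152 (1904 is a leap year); day of year = 152 + 7 = 159
Rest of 1901: 365 - 76 = 289
Full years 1902 (365), 1903 (365): 730
Total = 289 + 730 + 159 = 1178

1178 days


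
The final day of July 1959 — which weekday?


July 1959 has 31 days
Anchor: Jan 1, 1959. With p = 1959 - 1 = 1958: (p + p//4 - p//100 + p//400) mod 7 = (1958 + 489 - 19 + 4) mod 7 = 2432 mod 7 = 3 -> Thursday (Mon=0 ... Sun=6)
Days before July (Jan-Jun): 181; July 1 index = (3 + 181) mod 7 = 2 -> Wednesday
Last day offset: 31 - 1 = 30 days
Weekday index = (2 + 30) mod 7 = 4

Friday, July 31


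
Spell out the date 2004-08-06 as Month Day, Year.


ISO 2004-08-06 parses as year=2004, month=08, day=06
Month 8 -> August

August 6, 2004


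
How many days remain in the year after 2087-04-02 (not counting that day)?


Day of year: 92 of 365
Remaining = 365 - 92

273 days


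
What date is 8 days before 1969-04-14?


Start: 1969-04-14, subtract 8 days
14 - 8 = 6 stays within April 1969

Result: 1969-04-06


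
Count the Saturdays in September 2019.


September 2019 has 30 days
Anchor: Jan 1, 2019. With p = 2019 - 1 = 2018: (p + p//4 - p//100 + p//400) mod 7 = (2018 + 504 - 20 + 5) mod 7 = 2507 mod 7 = 1 -> Tuesday (Mon=0 ... Sun=6)
Days before September (Jan-Aug): 243; September 1 index = (1 + 243) mod 7 = 6 -> Sunday
First Saturday is September 7
Saturdays: 7, 14, 21, 28

4 Saturdays


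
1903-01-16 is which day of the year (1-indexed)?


Date: January 16, 1903
No months before January
Plus 16 days in January

Day of year: 16


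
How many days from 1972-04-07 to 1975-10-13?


From 1972-04-07 to 1975-10-13
1972-04-07: days before April = 31 + 29 + 31 = 91 (1972 is a leap year); day of year = 91 + 7 = 98
1975-10-13: days before October = 31 + 28 + 31 + 30 + 31 + 30 + 31 + 31 + 30 = 273 (1975 is not a leap year); day of year = 273 + 13 = 286
Rest of 1972: 366 - 98 = 268
Full years 1973 (365), 1974 (365): 730
Total = 268 + 730 + 286 = 1284

1284 days


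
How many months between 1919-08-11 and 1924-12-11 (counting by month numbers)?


From August 1919 to December 1924
5 years * 12 = 60 months, plus 4 months = 64

64 months


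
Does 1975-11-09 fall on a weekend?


Anchor: Jan 1, 1975. With p = 1975 - 1 = 1974: (p + p//4 - p//100 + p//400) mod 7 = (1974 + 493 - 19 + 4) mod 7 = 2452 mod 7 = 2 -> Wednesday (Mon=0 ... Sun=6)
Day of year: 313; offset = 312
Weekday index = (2 + 312) mod 7 = 6 -> Sunday
Weekend days: Saturday, Sunday

Yes


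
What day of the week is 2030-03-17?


Date: March 17, 2030
Anchor: Jan 1, 2030. With p = 2030 - 1 = 2029: (p + p//4 - p//100 + p//400) mod 7 = (2029 + 507 - 20 + 5) mod 7 = 2521 mod 7 = 1 -> Tuesday (Mon=0 ... Sun=6)
Days before March (Jan-Feb): 59; offset = 59 + 17 - 1 = 75
Weekday index = (1 + 75) mod 7 = 6

Day of the week: Sunday


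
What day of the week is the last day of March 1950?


March 1950 has 31 days
Anchor: Jan 1, 1950. With p = 1950 - 1 = 1949: (p + p//4 - p//100 + p//400) mod 7 = (1949 + 487 - 19 + 4) mod 7 = 2421 mod 7 = 6 -> Sunday (Mon=0 ... Sun=6)
Days before March (Jan-Feb): 59; March 1 index = (6 + 59) mod 7 = 2 -> Wednesday
Last day offset: 31 - 1 = 30 days
Weekday index = (2 + 30) mod 7 = 4

Friday, March 31


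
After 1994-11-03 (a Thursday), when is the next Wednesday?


Current: Thursday
Target: Wednesday
Days ahead: 6

Next Wednesday: 1994-11-09


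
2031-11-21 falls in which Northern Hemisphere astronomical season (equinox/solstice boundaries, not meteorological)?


Date: November 21
Astronomical Autumn (approx.; exact equinox/solstice day varies by year): September 22 to December 20
November 21 falls within the Autumn window

Autumn


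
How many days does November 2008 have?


November 2008

30 days


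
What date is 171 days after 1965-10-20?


Start: 1965-10-20, add 171 days
October 1965 has 31 days: 31 - 20 = 11 days to October 31 -> 160 left
November 1965 has 30 days -> 130 left
December 1965 has 31 days -> 99 left
January 1966 has 31 days -> 68 left
February 1966 has 28 days -> 40 left
March 1966 has 31 days -> 9 left
April 1966: 9 <= 30 -> lands on April 9

Result: 1966-04-09


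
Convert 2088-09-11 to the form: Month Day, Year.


ISO 2088-09-11 parses as year=2088, month=09, day=11
Month 9 -> September

September 11, 2088


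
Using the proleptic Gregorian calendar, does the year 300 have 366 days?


Gregorian leap year rule: divisible by 4, but not by 100, unless also by 400.
300 is divisible by 100 but not 400 -> not a leap year

No


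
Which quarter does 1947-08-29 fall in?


Month: August (month 8)
Q1: Jan-Mar, Q2: Apr-Jun, Q3: Jul-Sep, Q4: Oct-Dec

Q3


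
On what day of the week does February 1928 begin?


Target: February 1, 1928
Anchor: Jan 1, 1928. With p = 1928 - 1 = 1927: (p + p//4 - p//100 + p//400) mod 7 = (1927 + 481 - 19 + 4) mod 7 = 2393 mod 7 = 6 -> Sunday (Mon=0 ... Sun=6)
Days before February (Jan): 31 days
Weekday index = (6 + 31) mod 7 = 2

Wednesday


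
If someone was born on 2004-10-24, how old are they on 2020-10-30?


Birth: 2004-10-24
Reference: 2020-10-30
Year difference: 2020 - 2004 = 16

16 years old


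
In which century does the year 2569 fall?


Century = (year - 1) // 100 + 1
= (2569 - 1) // 100 + 1
= 2568 // 100 + 1
= 25 + 1

26th century


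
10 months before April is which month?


April is month 4
4 - 10 = -6; wrap: -6 + 12 = 6

June


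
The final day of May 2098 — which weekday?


May 2098 has 31 days
Anchor: Jan 1, 2098. With p = 2098 - 1 = 2097: (p + p//4 - p//100 + p//400) mod 7 = (2097 + 524 - 20 + 5) mod 7 = 2606 mod 7 = 2 -> Wednesday (Mon=0 ... Sun=6)
Days before May (Jan-Apr): 120; May 1 index = (2 + 120) mod 7 = 3 -> Thursday
Last day offset: 31 - 1 = 30 days
Weekday index = (3 + 30) mod 7 = 5

Saturday, May 31


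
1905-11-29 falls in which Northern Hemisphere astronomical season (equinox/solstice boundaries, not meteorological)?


Date: November 29
Astronomical Autumn (approx.; exact equinox/solstice day varies by year): September 22 to December 20
November 29 falls within the Autumn window

Autumn


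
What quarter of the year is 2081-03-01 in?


Month: March (month 3)
Q1: Jan-Mar, Q2: Apr-Jun, Q3: Jul-Sep, Q4: Oct-Dec

Q1


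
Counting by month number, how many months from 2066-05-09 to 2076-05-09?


From May 2066 to May 2076
10 years * 12 = 120 months = 120

120 months


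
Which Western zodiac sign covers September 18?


Date: September 18
Conventional tropical zodiac dates: Virgo from August 23 onward; Libra starts September 23
September 18 falls within the Virgo range

Virgo


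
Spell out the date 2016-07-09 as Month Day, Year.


ISO 2016-07-09 parses as year=2016, month=07, day=09
Month 7 -> July

July 9, 2016


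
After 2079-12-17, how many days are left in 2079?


Day of year: 351 of 365
Remaining = 365 - 351

14 days


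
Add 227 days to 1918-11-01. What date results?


Start: 1918-11-01, add 227 days
November 1918 has 30 days: 30 - 1 = 29 days to November 30 -> 198 left
December 1918 has 31 days -> 167 left
January 1919 has 31 days -> 136 left
February 1919 has 28 days -> 108 left
March 1919 has 31 days -> 77 left
April 1919 has 30 days -> 47 left
May 1919 has 31 days -> 16 left
June 1919: 16 <= 30 -> lands on June 16

Result: 1919-06-16


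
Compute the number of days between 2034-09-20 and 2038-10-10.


From 2034-09-20 to 2038-10-10
2034-09-20: days before September = 31 + 28 + 31 + 30 + 31 + 30 + 31 + 31 = 243 (2034 is not a leap year); day of year = 243 + 20 = 263
2038-10-10: days before October = 31 + 28 + 31 + 30 + 31 + 30 + 31 + 31 + 30 = 273 (2038 is not a leap year); day of year = 273 + 10 = 283
Rest of 2034: 365 - 263 = 102
Full years 2035 (365), 2036 (366), 2037 (365): 1096
Total = 102 + 1096 + 283 = 1481

1481 days


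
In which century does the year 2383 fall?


Century = (year - 1) // 100 + 1
= (2383 - 1) // 100 + 1
= 2382 // 100 + 1
= 23 + 1

24th century


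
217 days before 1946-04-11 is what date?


Start: 1946-04-11, subtract 217 days
Back 11 days from April 11 reaches March 31, 1946 -> 206 left
March 1946 has 31 days -> back to February 28, 1946 -> 175 left
February 1946 has 28 days -> back to January 31, 1946 -> 147 left
January 1946 has 31 days -> back to December 31, 1945 -> 116 left
December 1945 has 31 days -> back to November 30, 1945 -> 85 left
November 1945 has 30 days -> back to October 31, 1945 -> 55 left
October 1945 has 31 days -> back to September 30, 1945 -> 24 left
September 1945: 30 - 24 = 6 -> lands on September 6

Result: 1945-09-06


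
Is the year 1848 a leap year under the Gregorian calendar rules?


Gregorian leap year rule: divisible by 4, but not by 100, unless also by 400.
1848 is divisible by 4 but not 100 -> leap year

Yes


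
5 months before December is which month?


December is month 12
12 - 5 = 7

July


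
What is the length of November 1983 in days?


November 1983

30 days


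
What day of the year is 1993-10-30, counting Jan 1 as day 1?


Date: October 30, 1993
Days in months 1 through 9: 273
Plus 30 days in October

Day of year: 303


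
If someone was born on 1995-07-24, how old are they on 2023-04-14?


Birth: 1995-07-24
Reference: 2023-04-14
Year difference: 2023 - 1995 = 28
Birthday not yet reached in 2023, subtract 1

27 years old


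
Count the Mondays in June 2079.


June 2079 has 30 days
Anchor: Jan 1, 2079. With p = 2079 - 1 = 2078: (p + p//4 - p//100 + p//400) mod 7 = (2078 + 519 - 20 + 5) mod 7 = 2582 mod 7 = 6 -> Sunday (Mon=0 ... Sun=6)
Days before June (Jan-May): 151; June 1 index = (6 + 151) mod 7 = 3 -> Thursday
First Monday is June 5
Mondays: 5, 12, 19, 26

4 Mondays


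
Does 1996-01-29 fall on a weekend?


Anchor: Jan 1, 1996. With p = 1996 - 1 = 1995: (p + p//4 - p//100 + p//400) mod 7 = (1995 + 498 - 19 + 4) mod 7 = 2478 mod 7 = 0 -> Monday (Mon=0 ... Sun=6)
Day of year: 29; offset = 28
Weekday index = (0 + 28) mod 7 = 0 -> Monday
Weekend days: Saturday, Sunday

No


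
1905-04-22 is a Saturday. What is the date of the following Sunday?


Current: Saturday
Target: Sunday
Days ahead: 1

Next Sunday: 1905-04-23


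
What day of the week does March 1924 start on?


Target: March 1, 1924
Anchor: Jan 1, 1924. With p = 1924 - 1 = 1923: (p + p//4 - p//100 + p//400) mod 7 = (1923 + 480 - 19 + 4) mod 7 = 2388 mod 7 = 1 -> Tuesday (Mon=0 ... Sun=6)
Days before March (Jan-Feb): 60 days
Weekday index = (1 + 60) mod 7 = 5

Saturday


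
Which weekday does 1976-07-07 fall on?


Date: July 7, 1976
Anchor: Jan 1, 1976. With p = 1976 - 1 = 1975: (p + p//4 - p//100 + p//400) mod 7 = (1975 + 493 - 19 + 4) mod 7 = 2453 mod 7 = 3 -> Thursday (Mon=0 ... Sun=6)
Days before July (Jan-Jun): 182; offset = 182 + 7 - 1 = 188
Weekday index = (3 + 188) mod 7 = 2

Day of the week: Wednesday


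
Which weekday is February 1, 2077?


Target: February 1, 2077
Anchor: Jan 1, 2077. With p = 2077 - 1 = 2076: (p + p//4 - p//100 + p//400) mod 7 = (2076 + 519 - 20 + 5) mod 7 = 2580 mod 7 = 4 -> Friday (Mon=0 ... Sun=6)
Days before February (Jan): 31 days
Weekday index = (4 + 31) mod 7 = 0

Monday


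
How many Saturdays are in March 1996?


March 1996 has 31 days
Anchor: Jan 1, 1996. With p = 1996 - 1 = 1995: (p + p//4 - p//100 + p//400) mod 7 = (1995 + 498 - 19 + 4) mod 7 = 2478 mod 7 = 0 -> Monday (Mon=0 ... Sun=6)
Days before March (Jan-Feb): 60; March 1 index = (0 + 60) mod 7 = 4 -> Friday
First Saturday is March 2
Saturdays: 2, 9, 16, 23, 30

5 Saturdays


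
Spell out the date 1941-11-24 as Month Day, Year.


ISO 1941-11-24 parses as year=1941, month=11, day=24
Month 11 -> November

November 24, 1941


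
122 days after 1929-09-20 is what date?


Start: 1929-09-20, add 122 days
September 1929 has 30 days: 30 - 20 = 10 days to September 30 -> 112 left
October 1929 has 31 days -> 81 left
November 1929 has 30 days -> 51 left
December 1929 has 31 days -> 20 left
January 1930: 20 <= 31 -> lands on January 20

Result: 1930-01-20


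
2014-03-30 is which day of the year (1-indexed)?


Date: March 30, 2014
Days in months 1 through 2: 59
Plus 30 days in March

Day of year: 89


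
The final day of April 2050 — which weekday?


April 2050 has 30 days
Anchor: Jan 1, 2050. With p = 2050 - 1 = 2049: (p + p//4 - p//100 + p//400) mod 7 = (2049 + 512 - 20 + 5) mod 7 = 2546 mod 7 = 5 -> Saturday (Mon=0 ... Sun=6)
Days before April (Jan-Mar): 90; April 1 index = (5 + 90) mod 7 = 4 -> Friday
Last day offset: 30 - 1 = 29 days
Weekday index = (4 + 29) mod 7 = 5

Saturday, April 30


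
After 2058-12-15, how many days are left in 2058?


Day of year: 349 of 365
Remaining = 365 - 349

16 days


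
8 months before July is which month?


July is month 7
7 - 8 = -1; wrap: -1 + 12 = 11

November


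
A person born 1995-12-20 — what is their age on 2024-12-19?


Birth: 1995-12-20
Reference: 2024-12-19
Year difference: 2024 - 1995 = 29
Birthday not yet reached in 2024, subtract 1

28 years old


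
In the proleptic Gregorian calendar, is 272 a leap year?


Gregorian leap year rule: divisible by 4, but not by 100, unless also by 400.
272 is divisible by 4 but not 100 -> leap year

Yes


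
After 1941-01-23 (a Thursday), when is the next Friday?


Current: Thursday
Target: Friday
Days ahead: 1

Next Friday: 1941-01-24


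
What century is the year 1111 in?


Century = (year - 1) // 100 + 1
= (1111 - 1) // 100 + 1
= 1110 // 100 + 1
= 11 + 1

12th century


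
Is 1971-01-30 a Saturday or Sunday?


Anchor: Jan 1, 1971. With p = 1971 - 1 = 1970: (p + p//4 - p//100 + p//400) mod 7 = (1970 + 492 - 19 + 4) mod 7 = 2447 mod 7 = 4 -> Friday (Mon=0 ... Sun=6)
Day of year: 30; offset = 29
Weekday index = (4 + 29) mod 7 = 5 -> Saturday
Weekend days: Saturday, Sunday

Yes


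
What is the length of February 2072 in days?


February 2072 (leap year: yes)

29 days


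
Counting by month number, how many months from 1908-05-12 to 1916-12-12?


From May 1908 to December 1916
8 years * 12 = 96 months, plus 7 months = 103

103 months


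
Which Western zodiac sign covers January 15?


Date: January 15
Conventional tropical zodiac dates: Capricorn from December 22 onward; Aquarius starts January 20
January 15 falls within the Capricorn range

Capricorn


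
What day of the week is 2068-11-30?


Date: November 30, 2068
Anchor: Jan 1, 2068. With p = 2068 - 1 = 2067: (p + p//4 - p//100 + p//400) mod 7 = (2067 + 516 - 20 + 5) mod 7 = 2568 mod 7 = 6 -> Sunday (Mon=0 ... Sun=6)
Days before November (Jan-Oct): 305; offset = 305 + 30 - 1 = 334
Weekday index = (6 + 334) mod 7 = 4

Day of the week: Friday


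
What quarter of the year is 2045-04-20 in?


Month: April (month 4)
Q1: Jan-Mar, Q2: Apr-Jun, Q3: Jul-Sep, Q4: Oct-Dec

Q2


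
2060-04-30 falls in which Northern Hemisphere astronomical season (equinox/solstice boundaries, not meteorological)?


Date: April 30
Astronomical Spring (approx.; exact equinox/solstice day varies by year): March 20 to June 20
April 30 falls within the Spring window

Spring


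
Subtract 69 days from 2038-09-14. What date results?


Start: 2038-09-14, subtract 69 days
Back 14 days from September 14 reaches August 31, 2038 -> 55 left
August 2038 has 31 days -> back to July 31, 2038 -> 24 left
July 2038: 31 - 24 = 7 -> lands on July 7

Result: 2038-07-07


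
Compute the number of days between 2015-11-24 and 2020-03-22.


From 2015-11-24 to 2020-03-22
2015-11-24: days before November = 31 + 28 + 31 + 30 + 31 + 30 + 31 + 31 + 30 + 31 = 304 (2015 is not a leap year); day of year = 304 + 24 = 328
2020-03-22: days before March = 31 + 29 = 60 (2020 is a leap year); day of year = 60 + 22 = 82
Rest of 2015: 365 - 328 = 37
Full years 2016 (366), 2017 (365), 2018 (365), 2019 (365): 1461
Total = 37 + 1461 + 82 = 1580

1580 days


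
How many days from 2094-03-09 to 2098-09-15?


From 2094-03-09 to 2098-09-15
2094-03-09: days before March = 31 + 28 = 59 (2094 is not a leap year); day of year = 59 + 9 = 68
2098-09-15: days before September = 31 + 28 + 31 + 30 + 31 + 30 + 31 + 31 = 243 (2098 is not a leap year); day of year = 243 + 15 = 258
Rest of 2094: 365 - 68 = 297
Full years 2095 (365), 2096 (366), 2097 (365): 1096
Total = 297 + 1096 + 258 = 1651

1651 days


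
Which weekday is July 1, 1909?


Target: July 1, 1909
Anchor: Jan 1, 1909. With p = 1909 - 1 = 1908: (p + p//4 - p//100 + p//400) mod 7 = (1908 + 477 - 19 + 4) mod 7 = 2370 mod 7 = 4 -> Friday (Mon=0 ... Sun=6)
Days before July (Jan-Jun): 181 days
Weekday index = (4 + 181) mod 7 = 3

Thursday


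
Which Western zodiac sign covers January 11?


Date: January 11
Conventional tropical zodiac dates: Capricorn from December 22 onward; Aquarius starts January 20
January 11 falls within the Capricorn range

Capricorn


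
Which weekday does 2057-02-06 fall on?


Date: February 6, 2057
Anchor: Jan 1, 2057. With p = 2057 - 1 = 2056: (p + p//4 - p//100 + p//400) mod 7 = (2056 + 514 - 20 + 5) mod 7 = 2555 mod 7 = 0 -> Monday (Mon=0 ... Sun=6)
Days before February (Jan): 31; offset = 31 + 6 - 1 = 36
Weekday index = (0 + 36) mod 7 = 1

Day of the week: Tuesday


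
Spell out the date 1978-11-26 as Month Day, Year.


ISO 1978-11-26 parses as year=1978, month=11, day=26
Month 11 -> November

November 26, 1978


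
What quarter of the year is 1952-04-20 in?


Month: April (month 4)
Q1: Jan-Mar, Q2: Apr-Jun, Q3: Jul-Sep, Q4: Oct-Dec

Q2


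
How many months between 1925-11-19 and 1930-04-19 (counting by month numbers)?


From November 1925 to April 1930
5 years * 12 = 60 months, minus 7 months = 53

53 months


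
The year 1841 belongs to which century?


Century = (year - 1) // 100 + 1
= (1841 - 1) // 100 + 1
= 1840 // 100 + 1
= 18 + 1

19th century


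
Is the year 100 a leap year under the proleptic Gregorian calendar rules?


Gregorian leap year rule: divisible by 4, but not by 100, unless also by 400.
100 is divisible by 100 but not 400 -> not a leap year

No


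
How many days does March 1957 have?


March 1957

31 days


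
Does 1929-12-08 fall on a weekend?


Anchor: Jan 1, 1929. With p = 1929 - 1 = 1928: (p + p//4 - p//100 + p//400) mod 7 = (1928 + 482 - 19 + 4) mod 7 = 2395 mod 7 = 1 -> Tuesday (Mon=0 ... Sun=6)
Day of year: 342; offset = 341
Weekday index = (1 + 341) mod 7 = 6 -> Sunday
Weekend days: Saturday, Sunday

Yes


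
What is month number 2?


Month 2 of 12

February


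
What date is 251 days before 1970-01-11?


Start: 1970-01-11, subtract 251 days
Back 11 days from January 11 reaches December 31, 1969 -> 240 left
December 1969 has 31 days -> back to November 30, 1969 -> 209 left
November 1969 has 30 days -> back to October 31, 1969 -> 179 left
October 1969 has 31 days -> back to September 30, 1969 -> 148 left
September 1969 has 30 days -> back to August 31, 1969 -> 118 left
August 1969 has 31 days -> back to July 31, 1969 -> 87 left
July 1969 has 31 days -> back to June 30, 1969 -> 56 left
June 1969 has 30 days -> back to May 31, 1969 -> 26 left
May 1969: 31 - 26 = 5 -> lands on May 5

Result: 1969-05-05


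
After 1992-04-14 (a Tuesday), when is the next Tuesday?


Current: Tuesday
Target: Tuesday
Days ahead: 7

Next Tuesday: 1992-04-21


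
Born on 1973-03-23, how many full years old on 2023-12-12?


Birth: 1973-03-23
Reference: 2023-12-12
Year difference: 2023 - 1973 = 50

50 years old


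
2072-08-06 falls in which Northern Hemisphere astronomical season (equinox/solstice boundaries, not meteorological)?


Date: August 6
Astronomical Summer (approx.; exact equinox/solstice day varies by year): June 21 to September 21
August 6 falls within the Summer window

Summer


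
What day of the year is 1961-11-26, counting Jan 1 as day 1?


Date: November 26, 1961
Days in months 1 through 10: 304
Plus 26 days in November

Day of year: 330


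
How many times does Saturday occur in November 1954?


November 1954 has 30 days
Anchor: Jan 1, 1954. With p = 1954 - 1 = 1953: (p + p//4 - p//100 + p//400) mod 7 = (1953 + 488 - 19 + 4) mod 7 = 2426 mod 7 = 4 -> Friday (Mon=0 ... Sun=6)
Days before November (Jan-Oct): 304; November 1 index = (4 + 304) mod 7 = 0 -> Monday
First Saturday is November 6
Saturdays: 6, 13, 20, 27

4 Saturdays


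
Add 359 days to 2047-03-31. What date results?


Start: 2047-03-31, add 359 days
March 31 is the last day of March 2047 -> 359 left
April 2047 has 30 days -> 329 left
May 2047 has 31 days -> 298 left
June 2047 has 30 days -> 268 left
July 2047 has 31 days -> 237 left
August 2047 has 31 days -> 206 left
September 2047 has 30 days -> 176 left
October 2047 has 31 days -> 145 left
November 2047 has 30 days -> 115 left
December 2047 has 31 days -> 84 left
January 2048 has 31 days -> 53 left
February 2048 has 29 days -> 24 left
March 2048: 24 <= 31 -> lands on March 24

Result: 2048-03-24


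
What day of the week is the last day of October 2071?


October 2071 has 31 days
Anchor: Jan 1, 2071. With p = 2071 - 1 = 2070: (p + p//4 - p//100 + p//400) mod 7 = (2070 + 517 - 20 + 5) mod 7 = 2572 mod 7 = 3 -> Thursday (Mon=0 ... Sun=6)
Days before October (Jan-Sep): 273; October 1 index = (3 + 273) mod 7 = 3 -> Thursday
Last day offset: 31 - 1 = 30 days
Weekday index = (3 + 30) mod 7 = 5

Saturday, October 31


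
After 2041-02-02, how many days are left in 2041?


Day of year: 33 of 365
Remaining = 365 - 33

332 days


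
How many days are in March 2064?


March 2064

31 days


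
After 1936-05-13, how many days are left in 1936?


Day of year: 134 of 366
Remaining = 366 - 134

232 days


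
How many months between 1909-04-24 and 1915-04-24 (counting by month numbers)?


From April 1909 to April 1915
6 years * 12 = 72 months = 72

72 months


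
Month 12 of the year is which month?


Month 12 of 12

December


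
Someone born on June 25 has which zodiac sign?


Date: June 25
Conventional tropical zodiac dates: Cancer from June 21 onward; Leo starts July 23
June 25 falls within the Cancer range

Cancer


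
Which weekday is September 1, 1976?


Target: September 1, 1976
Anchor: Jan 1, 1976. With p = 1976 - 1 = 1975: (p + p//4 - p//100 + p//400) mod 7 = (1975 + 493 - 19 + 4) mod 7 = 2453 mod 7 = 3 -> Thursday (Mon=0 ... Sun=6)
Days before September (Jan-Aug): 244 days
Weekday index = (3 + 244) mod 7 = 2

Wednesday


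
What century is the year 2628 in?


Century = (year - 1) // 100 + 1
= (2628 - 1) // 100 + 1
= 2627 // 100 + 1
= 26 + 1

27th century


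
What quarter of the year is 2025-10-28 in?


Month: October (month 10)
Q1: Jan-Mar, Q2: Apr-Jun, Q3: Jul-Sep, Q4: Oct-Dec

Q4


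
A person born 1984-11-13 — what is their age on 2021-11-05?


Birth: 1984-11-13
Reference: 2021-11-05
Year difference: 2021 - 1984 = 37
Birthday not yet reached in 2021, subtract 1

36 years old


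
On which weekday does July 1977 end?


July 1977 has 31 days
Anchor: Jan 1, 1977. With p = 1977 - 1 = 1976: (p + p//4 - p//100 + p//400) mod 7 = (1976 + 494 - 19 + 4) mod 7 = 2455 mod 7 = 5 -> Saturday (Mon=0 ... Sun=6)
Days before July (Jan-Jun): 181; July 1 index = (5 + 181) mod 7 = 4 -> Friday
Last day offset: 31 - 1 = 30 days
Weekday index = (4 + 30) mod 7 = 6

Sunday, July 31


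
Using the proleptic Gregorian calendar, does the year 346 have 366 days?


Gregorian leap year rule: divisible by 4, but not by 100, unless also by 400.
346 is not divisible by 4 -> not a leap year

No


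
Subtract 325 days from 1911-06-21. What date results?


Start: 1911-06-21, subtract 325 days
Back 21 days from June 21 reaches May 31, 1911 -> 304 left
May 1911 has 31 days -> back to April 30, 1911 -> 273 left
April 1911 has 30 days -> back to March 31, 1911 -> 243 left
March 1911 has 31 days -> back to February 28, 1911 -> 212 left
February 1911 has 28 days -> back to January 31, 1911 -> 184 left
January 1911 has 31 days -> back to December 31, 1910 -> 153 left
December 1910 has 31 days -> back to November 30, 1910 -> 122 left
November 1910 has 30 days -> back to October 31, 1910 -> 92 left
October 1910 has 31 days -> back to September 30, 1910 -> 61 left
September 1910 has 30 days -> back to August 31, 1910 -> 31 left
August 1910 has 31 days -> back to July 31, 1910 -> 0 left
July 1910: 31 - 0 = 31 -> lands on July 31

Result: 1910-07-31


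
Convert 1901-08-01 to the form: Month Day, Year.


ISO 1901-08-01 parses as year=1901, month=08, day=01
Month 8 -> August

August 1, 1901


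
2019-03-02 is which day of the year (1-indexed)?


Date: March 2, 2019
Days in months 1 through 2: 59
Plus 2 days in March

Day of year: 61


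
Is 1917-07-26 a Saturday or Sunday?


Anchor: Jan 1, 1917. With p = 1917 - 1 = 1916: (p + p//4 - p//100 + p//400) mod 7 = (1916 + 479 - 19 + 4) mod 7 = 2380 mod 7 = 0 -> Monday (Mon=0 ... Sun=6)
Day of year: 207; offset = 206
Weekday index = (0 + 206) mod 7 = 3 -> Thursday
Weekend days: Saturday, Sunday

No


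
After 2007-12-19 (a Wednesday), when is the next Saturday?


Current: Wednesday
Target: Saturday
Days ahead: 3

Next Saturday: 2007-12-22


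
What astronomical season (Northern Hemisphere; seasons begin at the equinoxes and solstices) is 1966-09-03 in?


Date: September 3
Astronomical Summer (approx.; exact equinox/solstice day varies by year): June 21 to September 21
September 3 falls within the Summer window

Summer


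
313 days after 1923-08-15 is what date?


Start: 1923-08-15, add 313 days
August 1923 has 31 days: 31 - 15 = 16 days to August 31 -> 297 left
September 1923 has 30 days -> 267 left
October 1923 has 31 days -> 236 left
November 1923 has 30 days -> 206 left
December 1923 has 31 days -> 175 left
January 1924 has 31 days -> 144 left
February 1924 has 29 days -> 115 left
March 1924 has 31 days -> 84 left
April 1924 has 30 days -> 54 left
May 1924 has 31 days -> 23 left
June 1924: 23 <= 30 -> lands on June 23

Result: 1924-06-23


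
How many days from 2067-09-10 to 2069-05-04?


From 2067-09-10 to 2069-05-04
2067-09-10: days before September = 31 + 28 + 31 + 30 + 31 + 30 + 31 + 31 = 243 (2067 is not a leap year); day of year = 243 + 10 = 253
2069-05-04: days before May = 31 + 28 + 31 + 30 = 120 (2069 is not a leap year); day of year = 120 + 4 = 124
Rest of 2067: 365 - 253 = 112
Full years 2068 (366): 366
Total = 112 + 366 + 124 = 602

602 days


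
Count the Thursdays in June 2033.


June 2033 has 30 days
Anchor: Jan 1, 2033. With p = 2033 - 1 = 2032: (p + p//4 - p//100 + p//400) mod 7 = (2032 + 508 - 20 + 5) mod 7 = 2525 mod 7 = 5 -> Saturday (Mon=0 ... Sun=6)
Days before June (Jan-May): 151; June 1 index = (5 + 151) mod 7 = 2 -> Wednesday
First Thursday is June 2
Thursdays: 2, 9, 16, 23, 30

5 Thursdays


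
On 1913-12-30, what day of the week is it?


Date: December 30, 1913
Anchor: Jan 1, 1913. With p = 1913 - 1 = 1912: (p + p//4 - p//100 + p//400) mod 7 = (1912 + 478 - 19 + 4) mod 7 = 2375 mod 7 = 2 -> Wednesday (Mon=0 ... Sun=6)
Days before December (Jan-Nov): 334; offset = 334 + 30 - 1 = 363
Weekday index = (2 + 363) mod 7 = 1

Day of the week: Tuesday


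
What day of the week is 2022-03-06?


Date: March 6, 2022
Anchor: Jan 1, 2022. With p = 2022 - 1 = 2021: (p + p//4 - p//100 + p//400) mod 7 = (2021 + 505 - 20 + 5) mod 7 = 2511 mod 7 = 5 -> Saturday (Mon=0 ... Sun=6)
Days before March (Jan-Feb): 59; offset = 59 + 6 - 1 = 64
Weekday index = (5 + 64) mod 7 = 6

Day of the week: Sunday


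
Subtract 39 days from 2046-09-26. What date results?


Start: 2046-09-26, subtract 39 days
Back 26 days from September 26 reaches August 31, 2046 -> 13 left
August 2046: 31 - 13 = 18 -> lands on August 18

Result: 2046-08-18


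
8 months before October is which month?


October is month 10
10 - 8 = 2

February


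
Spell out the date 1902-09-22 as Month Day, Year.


ISO 1902-09-22 parses as year=1902, month=09, day=22
Month 9 -> September

September 22, 1902


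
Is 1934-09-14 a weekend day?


Anchor: Jan 1, 1934. With p = 1934 - 1 = 1933: (p + p//4 - p//100 + p//400) mod 7 = (1933 + 483 - 19 + 4) mod 7 = 2401 mod 7 = 0 -> Monday (Mon=0 ... Sun=6)
Day of year: 257; offset = 256
Weekday index = (0 + 256) mod 7 = 4 -> Friday
Weekend days: Saturday, Sunday

No


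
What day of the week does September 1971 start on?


Target: September 1, 1971
Anchor: Jan 1, 1971. With p = 1971 - 1 = 1970: (p + p//4 - p//100 + p//400) mod 7 = (1970 + 492 - 19 + 4) mod 7 = 2447 mod 7 = 4 -> Friday (Mon=0 ... Sun=6)
Days before September (Jan-Aug): 243 days
Weekday index = (4 + 243) mod 7 = 2

Wednesday


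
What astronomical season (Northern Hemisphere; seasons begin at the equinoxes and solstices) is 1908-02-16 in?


Date: February 16
Astronomical Winter (approx.; exact equinox/solstice day varies by year): December 21 to March 19
February 16 falls within the Winter window

Winter


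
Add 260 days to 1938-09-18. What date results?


Start: 1938-09-18, add 260 days
September 1938 has 30 days: 30 - 18 = 12 days to September 30 -> 248 left
October 1938 has 31 days -> 217 left
November 1938 has 30 days -> 187 left
December 1938 has 31 days -> 156 left
January 1939 has 31 days -> 125 left
February 1939 has 28 days -> 97 left
March 1939 has 31 days -> 66 left
April 1939 has 30 days -> 36 left
May 1939 has 31 days -> 5 left
June 1939: 5 <= 30 -> lands on June 5

Result: 1939-06-05


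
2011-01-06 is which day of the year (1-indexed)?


Date: January 6, 2011
No months before January
Plus 6 days in January

Day of year: 6


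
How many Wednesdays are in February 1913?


February 1913 has 28 days
Anchor: Jan 1, 1913. With p = 1913 - 1 = 1912: (p + p//4 - p//100 + p//400) mod 7 = (1912 + 478 - 19 + 4) mod 7 = 2375 mod 7 = 2 -> Wednesday (Mon=0 ... Sun=6)
Days before February (Jan): 31; February 1 index = (2 + 31) mod 7 = 5 -> Saturday
First Wednesday is February 5
Wednesdays: 5, 12, 19, 26

4 Wednesdays


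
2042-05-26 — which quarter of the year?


Month: May (month 5)
Q1: Jan-Mar, Q2: Apr-Jun, Q3: Jul-Sep, Q4: Oct-Dec

Q2


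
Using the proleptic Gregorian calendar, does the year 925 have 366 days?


Gregorian leap year rule: divisible by 4, but not by 100, unless also by 400.
925 is not divisible by 4 -> not a leap year

No


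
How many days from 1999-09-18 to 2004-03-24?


From 1999-09-18 to 2004-03-24
1999-09-18: days before September = 31 + 28 + 31 + 30 + 31 + 30 + 31 + 31 = 243 (1999 is not a leap year); day of year = 243 + 18 = 261
2004-03-24: days before March = 31 + 29 = 60 (2004 is a leap year); day of year = 60 + 24 = 84
Rest of 1999: 365 - 261 = 104
Full years 2000 (366), 2001 (365), 2002 (365), 2003 (365): 1461
Total = 104 + 1461 + 84 = 1649

1649 days


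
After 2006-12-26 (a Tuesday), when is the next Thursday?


Current: Tuesday
Target: Thursday
Days ahead: 2

Next Thursday: 2006-12-28


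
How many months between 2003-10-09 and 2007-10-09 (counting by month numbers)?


From October 2003 to October 2007
4 years * 12 = 48 months = 48

48 months


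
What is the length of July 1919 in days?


July 1919

31 days


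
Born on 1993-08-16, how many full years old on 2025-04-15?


Birth: 1993-08-16
Reference: 2025-04-15
Year difference: 2025 - 1993 = 32
Birthday not yet reached in 2025, subtract 1

31 years old


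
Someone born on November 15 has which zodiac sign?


Date: November 15
Conventional tropical zodiac dates: Scorpio from October 23 onward; Sagittarius starts November 22
November 15 falls within the Scorpio range

Scorpio


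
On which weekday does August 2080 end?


August 2080 has 31 days
Anchor: Jan 1, 2080. With p = 2080 - 1 = 2079: (p + p//4 - p//100 + p//400) mod 7 = (2079 + 519 - 20 + 5) mod 7 = 2583 mod 7 = 0 -> Monday (Mon=0 ... Sun=6)
Days before August (Jan-Jul): 213; August 1 index = (0 + 213) mod 7 = 3 -> Thursday
Last day offset: 31 - 1 = 30 days
Weekday index = (3 + 30) mod 7 = 5

Saturday, August 31


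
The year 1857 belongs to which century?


Century = (year - 1) // 100 + 1
= (1857 - 1) // 100 + 1
= 1856 // 100 + 1
= 18 + 1

19th century


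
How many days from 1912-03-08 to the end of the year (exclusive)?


Day of year: 68 of 366
Remaining = 366 - 68

298 days


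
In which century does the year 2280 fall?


Century = (year - 1) // 100 + 1
= (2280 - 1) // 100 + 1
= 2279 // 100 + 1
= 22 + 1

23rd century


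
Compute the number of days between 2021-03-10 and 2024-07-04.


From 2021-03-10 to 2024-07-04
2021-03-10: days before March = 31 + 28 = 59 (2021 is not a leap year); day of year = 59 + 10 = 69
2024-07-04: days before July = 31 + 29 + 31 + 30 + 31 + 30 = 182 (2024 is a leap year); day of year = 182 + 4 = 186
Rest of 2021: 365 - 69 = 296
Full years 2022 (365), 2023 (365): 730
Total = 296 + 730 + 186 = 1212

1212 days


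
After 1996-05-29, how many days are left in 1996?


Day of year: 150 of 366
Remaining = 366 - 150

216 days


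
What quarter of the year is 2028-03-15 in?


Month: March (month 3)
Q1: Jan-Mar, Q2: Apr-Jun, Q3: Jul-Sep, Q4: Oct-Dec

Q1


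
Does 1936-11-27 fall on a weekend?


Anchor: Jan 1, 1936. With p = 1936 - 1 = 1935: (p + p//4 - p//100 + p//400) mod 7 = (1935 + 483 - 19 + 4) mod 7 = 2403 mod 7 = 2 -> Wednesday (Mon=0 ... Sun=6)
Day of year: 332; offset = 331
Weekday index = (2 + 331) mod 7 = 4 -> Friday
Weekend days: Saturday, Sunday

No


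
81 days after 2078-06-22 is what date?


Start: 2078-06-22, add 81 days
June 2078 has 30 days: 30 - 22 = 8 days to June 30 -> 73 left
July 2078 has 31 days -> 42 left
August 2078 has 31 days -> 11 left
September 2078: 11 <= 30 -> lands on September 11

Result: 2078-09-11


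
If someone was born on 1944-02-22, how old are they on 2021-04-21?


Birth: 1944-02-22
Reference: 2021-04-21
Year difference: 2021 - 1944 = 77

77 years old


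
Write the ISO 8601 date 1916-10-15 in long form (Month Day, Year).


ISO 1916-10-15 parses as year=1916, month=10, day=15
Month 10 -> October

October 15, 1916


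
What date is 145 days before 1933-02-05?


Start: 1933-02-05, subtract 145 days
Back 5 days from February 5 reaches January 31, 1933 -> 140 left
January 1933 has 31 days -> back to December 31, 1932 -> 109 left
December 1932 has 31 days -> back to November 30, 1932 -> 78 left
November 1932 has 30 days -> back to October 31, 1932 -> 48 left
October 1932 has 31 days -> back to September 30, 1932 -> 17 left
September 1932: 30 - 17 = 13 -> lands on September 13

Result: 1932-09-13


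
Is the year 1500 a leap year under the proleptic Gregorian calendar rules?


Gregorian leap year rule: divisible by 4, but not by 100, unless also by 400.
1500 is divisible by 100 but not 400 -> not a leap year

No


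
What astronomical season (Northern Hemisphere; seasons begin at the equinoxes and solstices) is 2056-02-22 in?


Date: February 22
Astronomical Winter (approx.; exact equinox/solstice day varies by year): December 21 to March 19
February 22 falls within the Winter window

Winter


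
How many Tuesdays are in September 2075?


September 2075 has 30 days
Anchor: Jan 1, 2075. With p = 2075 - 1 = 2074: (p + p//4 - p//100 + p//400) mod 7 = (2074 + 518 - 20 + 5) mod 7 = 2577 mod 7 = 1 -> Tuesday (Mon=0 ... Sun=6)
Days before September (Jan-Aug): 243; September 1 index = (1 + 243) mod 7 = 6 -> Sunday
First Tuesday is September 3
Tuesdays: 3, 10, 17, 24

4 Tuesdays


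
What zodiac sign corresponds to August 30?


Date: August 30
Conventional tropical zodiac dates: Virgo from August 23 onward; Libra starts September 23
August 30 falls within the Virgo range

Virgo


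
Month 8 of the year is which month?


Month 8 of 12

August


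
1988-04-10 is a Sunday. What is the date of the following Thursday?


Current: Sunday
Target: Thursday
Days ahead: 4

Next Thursday: 1988-04-14


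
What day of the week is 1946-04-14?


Date: April 14, 1946
Anchor: Jan 1, 1946. With p = 1946 - 1 = 1945: (p + p//4 - p//100 + p//400) mod 7 = (1945 + 486 - 19 + 4) mod 7 = 2416 mod 7 = 1 -> Tuesday (Mon=0 ... Sun=6)
Days before April (Jan-Mar): 90; offset = 90 + 14 - 1 = 103
Weekday index = (1 + 103) mod 7 = 6

Day of the week: Sunday


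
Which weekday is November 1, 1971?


Target: November 1, 1971
Anchor: Jan 1, 1971. With p = 1971 - 1 = 1970: (p + p//4 - p//100 + p//400) mod 7 = (1970 + 492 - 19 + 4) mod 7 = 2447 mod 7 = 4 -> Friday (Mon=0 ... Sun=6)
Days before November (Jan-Oct): 304 days
Weekday index = (4 + 304) mod 7 = 0

Monday


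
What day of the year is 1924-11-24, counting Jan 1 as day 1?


Date: November 24, 1924
Days in months 1 through 10: 305
Plus 24 days in November

Day of year: 329


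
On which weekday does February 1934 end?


February 1934 has 28 days
Anchor: Jan 1, 1934. With p = 1934 - 1 = 1933: (p + p//4 - p//100 + p//400) mod 7 = (1933 + 483 - 19 + 4) mod 7 = 2401 mod 7 = 0 -> Monday (Mon=0 ... Sun=6)
Days before February (Jan): 31; February 1 index = (0 + 31) mod 7 = 3 -> Thursday
Last day offset: 28 - 1 = 27 days
Weekday index = (3 + 27) mod 7 = 2

Wednesday, February 28


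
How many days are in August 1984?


August 1984

31 days


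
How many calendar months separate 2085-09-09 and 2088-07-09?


From September 2085 to July 2088
3 years * 12 = 36 months, minus 2 months = 34

34 months


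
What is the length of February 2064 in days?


February 2064 (leap year: yes)

29 days


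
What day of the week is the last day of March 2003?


March 2003 has 31 days
Anchor: Jan 1, 2003. With p = 2003 - 1 = 2002: (p + p//4 - p//100 + p//400) mod 7 = (2002 + 500 - 20 + 5) mod 7 = 2487 mod 7 = 2 -> Wednesday (Mon=0 ... Sun=6)
Days before March (Jan-Feb): 59; March 1 index = (2 + 59) mod 7 = 5 -> Saturday
Last day offset: 31 - 1 = 30 days
Weekday index = (5 + 30) mod 7 = 0

Monday, March 31


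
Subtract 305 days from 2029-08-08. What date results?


Start: 2029-08-08, subtract 305 days
Back 8 days from August 8 reaches July 31, 2029 -> 297 left
July 2029 has 31 days -> back to June 30, 2029 -> 266 left
June 2029 has 30 days -> back to May 31, 2029 -> 236 left
May 2029 has 31 days -> back to April 30, 2029 -> 205 left
April 2029 has 30 days -> back to March 31, 2029 -> 175 left
March 2029 has 31 days -> back to February 28, 2029 -> 144 left
February 2029 has 28 days -> back to January 31, 2029 -> 116 left
January 2029 has 31 days -> back to December 31, 2028 -> 85 left
December 2028 has 31 days -> back to November 30, 2028 -> 54 left
November 2028 has 30 days -> back to October 31, 2028 -> 24 left
October 2028: 31 - 24 = 7 -> lands on October 7

Result: 2028-10-07


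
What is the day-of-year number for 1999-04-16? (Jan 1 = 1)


Date: April 16, 1999
Days in months 1 through 3: 90
Plus 16 days in April

Day of year: 106


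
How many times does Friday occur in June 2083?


June 2083 has 30 days
Anchor: Jan 1, 2083. With p = 2083 - 1 = 2082: (p + p//4 - p//100 + p//400) mod 7 = (2082 + 520 - 20 + 5) mod 7 = 2587 mod 7 = 4 -> Friday (Mon=0 ... Sun=6)
Days before June (Jan-May): 151; June 1 index = (4 + 151) mod 7 = 1 -> Tuesday
First Friday is June 4
Fridays: 4, 11, 18, 25

4 Fridays
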